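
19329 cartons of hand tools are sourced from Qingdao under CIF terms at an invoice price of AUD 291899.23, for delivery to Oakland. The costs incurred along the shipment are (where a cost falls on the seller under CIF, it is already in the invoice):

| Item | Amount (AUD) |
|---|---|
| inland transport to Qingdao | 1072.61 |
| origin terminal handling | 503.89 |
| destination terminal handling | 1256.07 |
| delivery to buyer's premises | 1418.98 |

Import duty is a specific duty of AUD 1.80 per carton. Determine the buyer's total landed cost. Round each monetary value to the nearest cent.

Total landed cost: AUD 329366.48

CIF: the seller pays costs through ocean freight and marine insurance to the destination port.
Already in the invoice (seller's account under CIF): inland to port, origin terminal — exclude.
The CIF price already equals the CIF value: 291899.23
Import duty = 19329 × 1.80 = 34792.20
Buyer bears: destination terminal 1256.07 + delivery 1418.98 + duty 34792.20 = 37467.25
Landed cost = invoice 291899.23 + 37467.25 = 329366.48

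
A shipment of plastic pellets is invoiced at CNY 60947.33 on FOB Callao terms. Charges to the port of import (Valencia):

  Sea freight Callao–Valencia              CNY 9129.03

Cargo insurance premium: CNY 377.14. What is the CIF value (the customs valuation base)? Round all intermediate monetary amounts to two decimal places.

CIF = FOB price + freight + insurance
CIF = 60947.33 + 9129.03 + 377.14 = 70453.50

CIF value: CNY 70453.50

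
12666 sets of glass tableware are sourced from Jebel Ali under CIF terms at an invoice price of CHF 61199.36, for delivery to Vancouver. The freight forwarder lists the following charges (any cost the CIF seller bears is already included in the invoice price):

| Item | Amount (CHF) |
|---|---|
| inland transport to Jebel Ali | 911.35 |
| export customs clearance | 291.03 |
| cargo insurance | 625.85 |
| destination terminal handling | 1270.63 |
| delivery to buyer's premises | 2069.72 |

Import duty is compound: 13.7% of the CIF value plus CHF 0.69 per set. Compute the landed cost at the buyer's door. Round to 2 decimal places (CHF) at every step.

CIF: the seller pays costs through ocean freight and marine insurance to the destination port.
Already in the invoice (seller's account under CIF): inland to port, export clearance, insurance — exclude.
The CIF price already equals the CIF value: 61199.36
Ad valorem component: 61199.36 × 13.7% = 8384.31
Specific component: 12666 × 0.69 = 8739.54
Import duty = 8384.31 + 8739.54 = 17123.85
Buyer bears: destination terminal 1270.63 + delivery 2069.72 + duty 17123.85 = 20464.20
Landed cost = invoice 61199.36 + 20464.20 = 81663.56

Total landed cost: CHF 81663.56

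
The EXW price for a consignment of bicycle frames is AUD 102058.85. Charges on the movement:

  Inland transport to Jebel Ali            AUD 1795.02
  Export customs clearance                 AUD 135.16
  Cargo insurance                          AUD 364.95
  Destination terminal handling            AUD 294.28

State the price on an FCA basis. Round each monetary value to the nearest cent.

FCA price: AUD 103989.03

Not relevant to the conversion: destination terminal, insurance — on the buyer under both terms; not part of either seller's price.
From EXW to FCA, the seller additionally bears: inland to port, export clearance.
FCA price = 102058.85 + 1795.02 + 135.16 = 103989.03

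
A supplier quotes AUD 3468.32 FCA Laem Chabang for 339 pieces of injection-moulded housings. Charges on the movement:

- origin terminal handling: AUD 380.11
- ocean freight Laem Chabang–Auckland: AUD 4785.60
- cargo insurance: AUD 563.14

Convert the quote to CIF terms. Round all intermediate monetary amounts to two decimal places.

From FCA to CIF, the seller additionally bears: origin terminal, freight, insurance.
CIF price = 3468.32 + 380.11 + 4785.60 + 563.14 = 9197.17

CIF price: AUD 9197.17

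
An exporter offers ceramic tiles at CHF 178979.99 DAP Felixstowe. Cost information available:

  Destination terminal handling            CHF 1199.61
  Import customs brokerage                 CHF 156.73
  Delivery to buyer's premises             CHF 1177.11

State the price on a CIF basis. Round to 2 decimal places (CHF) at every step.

CIF price: CHF 176603.27

Not relevant to the conversion: brokerage — on the buyer under both terms; not part of either seller's price.
From DAP to CIF, the seller no longer bears: destination terminal, delivery.
CIF price = 178979.99 − 1199.61 − 1177.11 = 176603.27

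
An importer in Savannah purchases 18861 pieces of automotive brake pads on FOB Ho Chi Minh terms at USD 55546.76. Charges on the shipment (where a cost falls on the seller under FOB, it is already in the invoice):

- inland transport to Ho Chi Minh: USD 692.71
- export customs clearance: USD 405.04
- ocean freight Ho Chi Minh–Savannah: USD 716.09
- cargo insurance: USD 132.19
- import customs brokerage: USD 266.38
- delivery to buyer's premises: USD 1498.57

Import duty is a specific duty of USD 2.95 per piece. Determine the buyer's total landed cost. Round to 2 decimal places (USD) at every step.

Total landed cost: USD 113799.94

FOB: the seller bears costs until goods are on board at the origin port; the buyer bears freight, insurance and all costs thereafter.
Already in the invoice (seller's account under FOB): inland to port, export clearance — exclude.
CIF value = FOB price + freight + insurance = 55546.76 + 716.09 + 132.19 = 56395.04
Import duty = 18861 × 2.95 = 55639.95
Buyer bears: freight 716.09 + insurance 132.19 + brokerage 266.38 + delivery 1498.57 + duty 55639.95 = 58253.18
Landed cost = invoice 55546.76 + 58253.18 = 113799.94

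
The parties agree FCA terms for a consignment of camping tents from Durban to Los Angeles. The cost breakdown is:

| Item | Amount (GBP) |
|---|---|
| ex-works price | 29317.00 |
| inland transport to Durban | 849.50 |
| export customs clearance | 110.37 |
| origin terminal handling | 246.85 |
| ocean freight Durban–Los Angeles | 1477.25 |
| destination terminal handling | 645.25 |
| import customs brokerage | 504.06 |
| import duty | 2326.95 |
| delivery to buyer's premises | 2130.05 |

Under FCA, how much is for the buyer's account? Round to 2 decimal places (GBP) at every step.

FCA: the seller delivers export-cleared goods to the carrier; the buyer bears costs from that point.
Seller's account: goods 29317.00 + inland to port 849.50 + export clearance 110.37 = 30276.87
Buyer's account: origin terminal 246.85 + freight 1477.25 + destination terminal 645.25 + brokerage 504.06 + duty 2326.95 + delivery 2130.05 = 7330.41

Buyer's account: GBP 7330.41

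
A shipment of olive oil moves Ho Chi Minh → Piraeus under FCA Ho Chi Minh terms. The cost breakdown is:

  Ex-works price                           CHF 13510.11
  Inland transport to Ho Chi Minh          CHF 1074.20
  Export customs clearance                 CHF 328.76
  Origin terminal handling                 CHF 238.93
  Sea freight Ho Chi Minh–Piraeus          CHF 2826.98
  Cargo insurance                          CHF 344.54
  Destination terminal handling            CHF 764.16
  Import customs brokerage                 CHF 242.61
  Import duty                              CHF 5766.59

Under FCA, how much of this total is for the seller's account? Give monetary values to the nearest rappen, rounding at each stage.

FCA: the seller delivers export-cleared goods to the carrier; the buyer bears costs from that point.
Seller's account: goods 13510.11 + inland to port 1074.20 + export clearance 328.76 = 14913.07
Buyer's account: origin terminal 238.93 + freight 2826.98 + insurance 344.54 + destination terminal 764.16 + brokerage 242.61 + duty 5766.59 = 10183.81

Seller's account: CHF 14913.07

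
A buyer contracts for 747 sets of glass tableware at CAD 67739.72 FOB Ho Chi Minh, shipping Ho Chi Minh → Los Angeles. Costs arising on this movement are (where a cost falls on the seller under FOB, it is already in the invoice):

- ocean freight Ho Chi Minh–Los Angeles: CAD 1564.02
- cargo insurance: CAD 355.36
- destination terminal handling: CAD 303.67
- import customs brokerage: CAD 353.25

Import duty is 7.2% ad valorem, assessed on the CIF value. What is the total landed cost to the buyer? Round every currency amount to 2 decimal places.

FOB: the seller bears costs until goods are on board at the origin port; the buyer bears freight, insurance and all costs thereafter.
CIF value = FOB price + freight + insurance = 67739.72 + 1564.02 + 355.36 = 69659.10
Import duty = 69659.10 × 7.2% = 5015.46
Buyer bears: freight 1564.02 + insurance 355.36 + destination terminal 303.67 + brokerage 353.25 + duty 5015.46 = 7591.76
Landed cost = invoice 67739.72 + 7591.76 = 75331.48

Total landed cost: CAD 75331.48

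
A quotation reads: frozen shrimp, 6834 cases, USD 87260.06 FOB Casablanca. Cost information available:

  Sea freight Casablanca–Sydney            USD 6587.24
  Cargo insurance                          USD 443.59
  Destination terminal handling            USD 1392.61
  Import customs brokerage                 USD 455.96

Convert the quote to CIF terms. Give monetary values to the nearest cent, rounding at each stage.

Not relevant to the conversion: destination terminal, brokerage — on the buyer under both terms; not part of either seller's price.
From FOB to CIF, the seller additionally bears: freight, insurance.
CIF price = 87260.06 + 6587.24 + 443.59 = 94290.89

CIF price: USD 94290.89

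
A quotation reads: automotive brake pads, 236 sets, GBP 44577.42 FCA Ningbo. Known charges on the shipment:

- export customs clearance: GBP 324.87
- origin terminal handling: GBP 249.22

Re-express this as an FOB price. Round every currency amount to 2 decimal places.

Not relevant to the conversion: export clearance — on the seller under both FCA and FOB; already in the FCA price and stays in the FOB price.
From FCA to FOB, the seller additionally bears: origin terminal.
FOB price = 44577.42 + 249.22 = 44826.64

FOB price: GBP 44826.64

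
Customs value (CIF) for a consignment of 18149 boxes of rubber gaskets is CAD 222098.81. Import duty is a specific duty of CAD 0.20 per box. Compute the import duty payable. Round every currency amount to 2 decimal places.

Import duty: CAD 3629.80

Import duty = 18149 × 0.20 = 3629.80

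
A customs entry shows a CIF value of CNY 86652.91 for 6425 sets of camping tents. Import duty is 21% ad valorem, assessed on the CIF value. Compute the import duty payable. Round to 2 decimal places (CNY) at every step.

Import duty: CNY 18197.11

Import duty = 86652.91 × 21% = 18197.11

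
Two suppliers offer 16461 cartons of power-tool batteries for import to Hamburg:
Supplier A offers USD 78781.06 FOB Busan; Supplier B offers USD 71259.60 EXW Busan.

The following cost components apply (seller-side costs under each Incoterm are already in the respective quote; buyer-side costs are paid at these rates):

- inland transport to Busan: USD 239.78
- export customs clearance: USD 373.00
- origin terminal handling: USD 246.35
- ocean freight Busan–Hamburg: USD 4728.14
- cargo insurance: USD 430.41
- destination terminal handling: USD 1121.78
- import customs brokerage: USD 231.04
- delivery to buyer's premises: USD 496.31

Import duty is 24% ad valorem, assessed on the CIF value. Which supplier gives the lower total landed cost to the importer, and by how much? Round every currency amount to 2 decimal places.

Supplier A (FOB):
CIF value = FOB price + freight + insurance = 78781.06 + 4728.14 + 430.41 = 83939.61
Import duty = 83939.61 × 24% = 20145.51
Buyer bears (A): 4728.14 + 430.41 + 1121.78 + 231.04 + 496.31 = 7007.68
Landed cost (A) = invoice 78781.06 + 7007.68 + duty 20145.51 = 105934.25
Supplier B (EXW):
CIF value = EXW price + inland to port + export clearance + origin terminal + freight + insurance = 71259.60 + 239.78 + 373.00 + 246.35 + 4728.14 + 430.41 = 77277.28
Import duty = 77277.28 × 24% = 18546.55
Buyer bears (B): 239.78 + 373.00 + 246.35 + 4728.14 + 430.41 + 1121.78 + 231.04 + 496.31 = 7866.81
Landed cost (B) = invoice 71259.60 + 7866.81 + duty 18546.55 = 97672.96
Difference = |105934.25 − 97672.96| = 8261.29

Supplier B is cheaper by USD 8261.29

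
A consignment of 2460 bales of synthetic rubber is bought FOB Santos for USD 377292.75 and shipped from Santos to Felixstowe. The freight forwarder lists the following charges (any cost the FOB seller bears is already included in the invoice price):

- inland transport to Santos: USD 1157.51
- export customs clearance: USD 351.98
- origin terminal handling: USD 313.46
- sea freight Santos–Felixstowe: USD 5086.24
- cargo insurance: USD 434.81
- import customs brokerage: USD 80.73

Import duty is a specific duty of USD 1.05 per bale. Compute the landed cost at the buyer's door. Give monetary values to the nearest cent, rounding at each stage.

FOB: the seller bears costs until goods are on board at the origin port; the buyer bears freight, insurance and all costs thereafter.
Already in the invoice (seller's account under FOB): inland to port, export clearance, origin terminal — exclude.
CIF value = FOB price + freight + insurance = 377292.75 + 5086.24 + 434.81 = 382813.80
Import duty = 2460 × 1.05 = 2583.00
Buyer bears: freight 5086.24 + insurance 434.81 + brokerage 80.73 + duty 2583.00 = 8184.78
Landed cost = invoice 377292.75 + 8184.78 = 385477.53

Total landed cost: USD 385477.53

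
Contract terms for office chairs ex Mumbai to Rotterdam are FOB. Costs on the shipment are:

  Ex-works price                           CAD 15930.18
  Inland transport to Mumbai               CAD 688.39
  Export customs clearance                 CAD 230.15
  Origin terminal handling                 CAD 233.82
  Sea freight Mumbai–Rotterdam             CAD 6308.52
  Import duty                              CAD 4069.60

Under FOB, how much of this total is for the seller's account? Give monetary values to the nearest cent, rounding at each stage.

Seller's account: CAD 17082.54

FOB: the seller bears costs until goods are on board at the origin port; the buyer bears freight, insurance and all costs thereafter.
Seller's account: goods 15930.18 + inland to port 688.39 + export clearance 230.15 + origin terminal 233.82 = 17082.54
Buyer's account: freight 6308.52 + duty 4069.60 = 10378.12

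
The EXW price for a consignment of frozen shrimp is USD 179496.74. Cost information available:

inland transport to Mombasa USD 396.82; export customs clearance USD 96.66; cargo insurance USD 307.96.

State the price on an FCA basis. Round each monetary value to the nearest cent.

Not relevant to the conversion: insurance — on the buyer under both terms; not part of either seller's price.
From EXW to FCA, the seller additionally bears: inland to port, export clearance.
FCA price = 179496.74 + 396.82 + 96.66 = 179990.22

FCA price: USD 179990.22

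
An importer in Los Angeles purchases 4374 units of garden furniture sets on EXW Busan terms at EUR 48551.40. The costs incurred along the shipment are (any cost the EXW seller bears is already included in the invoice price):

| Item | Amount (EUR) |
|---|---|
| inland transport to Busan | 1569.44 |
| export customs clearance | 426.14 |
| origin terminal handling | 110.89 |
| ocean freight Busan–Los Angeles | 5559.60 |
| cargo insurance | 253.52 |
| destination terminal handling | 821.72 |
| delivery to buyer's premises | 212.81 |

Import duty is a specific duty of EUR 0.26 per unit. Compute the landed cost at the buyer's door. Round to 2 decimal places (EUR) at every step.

Total landed cost: EUR 58642.76

EXW: the seller makes goods available at their premises; the buyer bears all onward costs.
CIF value = EXW price + inland to port + export clearance + origin terminal + freight + insurance = 48551.40 + 1569.44 + 426.14 + 110.89 + 5559.60 + 253.52 = 56470.99
Import duty = 4374 × 0.26 = 1137.24
Buyer bears: inland to port 1569.44 + export clearance 426.14 + origin terminal 110.89 + freight 5559.60 + insurance 253.52 + destination terminal 821.72 + delivery 212.81 + duty 1137.24 = 10091.36
Landed cost = invoice 48551.40 + 10091.36 = 58642.76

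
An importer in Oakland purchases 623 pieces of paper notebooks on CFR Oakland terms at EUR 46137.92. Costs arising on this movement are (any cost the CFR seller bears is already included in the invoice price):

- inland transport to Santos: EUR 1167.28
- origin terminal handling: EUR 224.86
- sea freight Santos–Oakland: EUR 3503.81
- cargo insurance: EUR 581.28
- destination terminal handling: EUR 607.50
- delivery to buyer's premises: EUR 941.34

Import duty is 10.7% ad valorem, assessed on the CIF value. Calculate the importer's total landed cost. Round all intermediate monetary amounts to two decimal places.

CFR: the seller pays costs through ocean freight to the destination port, but not insurance.
Already in the invoice (seller's account under CFR): inland to port, origin terminal, freight — exclude.
CIF value = CFR price + insurance = 46137.92 + 581.28 = 46719.20
Import duty = 46719.20 × 10.7% = 4998.95
Buyer bears: insurance 581.28 + destination terminal 607.50 + delivery 941.34 + duty 4998.95 = 7129.07
Landed cost = invoice 46137.92 + 7129.07 = 53266.99

Total landed cost: EUR 53266.99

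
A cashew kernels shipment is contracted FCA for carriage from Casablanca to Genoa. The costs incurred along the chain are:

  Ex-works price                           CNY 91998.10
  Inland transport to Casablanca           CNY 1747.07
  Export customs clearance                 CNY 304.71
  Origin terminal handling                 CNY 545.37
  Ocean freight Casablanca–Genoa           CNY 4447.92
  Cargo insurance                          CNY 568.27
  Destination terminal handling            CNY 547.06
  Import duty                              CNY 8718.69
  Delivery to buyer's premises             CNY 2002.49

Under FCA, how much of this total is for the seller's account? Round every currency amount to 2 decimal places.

FCA: the seller delivers export-cleared goods to the carrier; the buyer bears costs from that point.
Seller's account: goods 91998.10 + inland to port 1747.07 + export clearance 304.71 = 94049.88
Buyer's account: origin terminal 545.37 + freight 4447.92 + insurance 568.27 + destination terminal 547.06 + duty 8718.69 + delivery 2002.49 = 16829.80

Seller's account: CNY 94049.88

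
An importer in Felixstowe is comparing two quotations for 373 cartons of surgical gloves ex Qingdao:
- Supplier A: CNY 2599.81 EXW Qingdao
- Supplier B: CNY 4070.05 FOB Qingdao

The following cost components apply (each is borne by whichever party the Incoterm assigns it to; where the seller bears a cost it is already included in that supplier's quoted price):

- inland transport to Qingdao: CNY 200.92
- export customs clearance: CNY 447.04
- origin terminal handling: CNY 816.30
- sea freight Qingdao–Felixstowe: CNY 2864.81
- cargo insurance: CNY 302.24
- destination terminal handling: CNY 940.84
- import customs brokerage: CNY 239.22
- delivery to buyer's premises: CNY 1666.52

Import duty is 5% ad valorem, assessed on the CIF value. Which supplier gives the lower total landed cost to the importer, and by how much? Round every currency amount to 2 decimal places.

Supplier A (EXW):
CIF value = EXW price + inland to port + export clearance + origin terminal + freight + insurance = 2599.81 + 200.92 + 447.04 + 816.30 + 2864.81 + 302.24 = 7231.12
Import duty = 7231.12 × 5% = 361.56
Buyer bears (A): 200.92 + 447.04 + 816.30 + 2864.81 + 302.24 + 940.84 + 239.22 + 1666.52 = 7477.89
Landed cost (A) = invoice 2599.81 + 7477.89 + duty 361.56 = 10439.26
Supplier B (FOB):
CIF value = FOB price + freight + insurance = 4070.05 + 2864.81 + 302.24 = 7237.10
Import duty = 7237.10 × 5% = 361.86
Buyer bears (B): 2864.81 + 302.24 + 940.84 + 239.22 + 1666.52 = 6013.63
Landed cost (B) = invoice 4070.05 + 6013.63 + duty 361.86 = 10445.54
Difference = |10439.26 − 10445.54| = 6.28

Supplier A is cheaper by CNY 6.28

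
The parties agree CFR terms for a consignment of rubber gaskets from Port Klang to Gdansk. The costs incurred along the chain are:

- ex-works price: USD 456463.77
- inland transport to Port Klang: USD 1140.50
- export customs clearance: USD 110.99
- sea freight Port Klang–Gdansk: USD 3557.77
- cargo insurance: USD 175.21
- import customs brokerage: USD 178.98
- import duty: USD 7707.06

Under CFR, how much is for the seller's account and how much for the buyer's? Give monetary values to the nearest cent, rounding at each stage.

Seller: USD 461273.03; buyer: USD 8061.25

CFR: the seller pays costs through ocean freight to the destination port, but not insurance.
Seller's account: goods 456463.77 + inland to port 1140.50 + export clearance 110.99 + freight 3557.77 = 461273.03
Buyer's account: insurance 175.21 + brokerage 178.98 + duty 7707.06 = 8061.25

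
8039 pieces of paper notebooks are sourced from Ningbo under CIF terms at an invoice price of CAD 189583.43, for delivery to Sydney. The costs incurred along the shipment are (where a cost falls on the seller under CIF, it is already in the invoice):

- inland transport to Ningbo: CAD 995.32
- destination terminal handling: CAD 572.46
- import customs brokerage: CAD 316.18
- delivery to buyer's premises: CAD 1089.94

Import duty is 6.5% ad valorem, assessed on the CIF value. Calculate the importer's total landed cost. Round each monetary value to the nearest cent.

CIF: the seller pays costs through ocean freight and marine insurance to the destination port.
Already in the invoice (seller's account under CIF): inland to port — exclude.
The CIF price already equals the CIF value: 189583.43
Import duty = 189583.43 × 6.5% = 12322.92
Buyer bears: destination terminal 572.46 + brokerage 316.18 + delivery 1089.94 + duty 12322.92 = 14301.50
Landed cost = invoice 189583.43 + 14301.50 = 203884.93

Total landed cost: CAD 203884.93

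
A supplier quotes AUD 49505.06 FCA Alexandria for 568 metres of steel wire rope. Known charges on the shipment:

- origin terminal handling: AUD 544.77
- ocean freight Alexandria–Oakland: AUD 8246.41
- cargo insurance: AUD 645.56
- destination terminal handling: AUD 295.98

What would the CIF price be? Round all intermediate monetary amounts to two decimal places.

Not relevant to the conversion: destination terminal — on the buyer under both terms; not part of either seller's price.
From FCA to CIF, the seller additionally bears: origin terminal, freight, insurance.
CIF price = 49505.06 + 544.77 + 8246.41 + 645.56 = 58941.80

CIF price: AUD 58941.80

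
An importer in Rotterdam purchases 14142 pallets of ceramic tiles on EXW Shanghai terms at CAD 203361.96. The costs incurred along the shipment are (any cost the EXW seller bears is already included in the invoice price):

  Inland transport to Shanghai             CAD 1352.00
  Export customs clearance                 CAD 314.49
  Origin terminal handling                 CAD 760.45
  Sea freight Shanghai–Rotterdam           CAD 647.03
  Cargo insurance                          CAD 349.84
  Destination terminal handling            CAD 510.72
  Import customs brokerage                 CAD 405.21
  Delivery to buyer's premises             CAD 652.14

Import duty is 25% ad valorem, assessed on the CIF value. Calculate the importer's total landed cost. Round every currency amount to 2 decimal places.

EXW: the seller makes goods available at their premises; the buyer bears all onward costs.
CIF value = EXW price + inland to port + export clearance + origin terminal + freight + insurance = 203361.96 + 1352.00 + 314.49 + 760.45 + 647.03 + 349.84 = 206785.77
Import duty = 206785.77 × 25% = 51696.44
Buyer bears: inland to port 1352.00 + export clearance 314.49 + origin terminal 760.45 + freight 647.03 + insurance 349.84 + destination terminal 510.72 + brokerage 405.21 + delivery 652.14 + duty 51696.44 = 56688.32
Landed cost = invoice 203361.96 + 56688.32 = 260050.28

Total landed cost: CAD 260050.28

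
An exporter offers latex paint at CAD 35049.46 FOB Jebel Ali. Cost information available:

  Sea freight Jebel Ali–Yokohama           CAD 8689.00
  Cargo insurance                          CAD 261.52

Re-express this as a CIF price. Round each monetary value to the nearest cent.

CIF price: CAD 43999.98

From FOB to CIF, the seller additionally bears: freight, insurance.
CIF price = 35049.46 + 8689.00 + 261.52 = 43999.98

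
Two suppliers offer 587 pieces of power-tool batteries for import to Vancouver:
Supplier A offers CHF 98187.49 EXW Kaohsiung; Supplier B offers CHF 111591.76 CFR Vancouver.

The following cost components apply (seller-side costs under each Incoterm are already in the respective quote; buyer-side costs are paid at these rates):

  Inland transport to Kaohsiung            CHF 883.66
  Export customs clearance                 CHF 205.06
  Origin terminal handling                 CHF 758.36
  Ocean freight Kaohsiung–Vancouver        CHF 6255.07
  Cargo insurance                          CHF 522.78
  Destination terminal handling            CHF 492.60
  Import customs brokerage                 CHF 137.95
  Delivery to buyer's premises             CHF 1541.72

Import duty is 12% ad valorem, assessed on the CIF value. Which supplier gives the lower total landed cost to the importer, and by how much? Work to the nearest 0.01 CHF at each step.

Supplier A (EXW):
CIF value = EXW price + inland to port + export clearance + origin terminal + freight + insurance = 98187.49 + 883.66 + 205.06 + 758.36 + 6255.07 + 522.78 = 106812.42
Import duty = 106812.42 × 12% = 12817.49
Buyer bears (A): 883.66 + 205.06 + 758.36 + 6255.07 + 522.78 + 492.60 + 137.95 + 1541.72 = 10797.20
Landed cost (A) = invoice 98187.49 + 10797.20 + duty 12817.49 = 121802.18
Supplier B (CFR):
CIF value = CFR price + insurance = 111591.76 + 522.78 = 112114.54
Import duty = 112114.54 × 12% = 13453.74
Buyer bears (B): 522.78 + 492.60 + 137.95 + 1541.72 = 2695.05
Landed cost (B) = invoice 111591.76 + 2695.05 + duty 13453.74 = 127740.55
Difference = |121802.18 − 127740.55| = 5938.37

Supplier A is cheaper by CHF 5938.37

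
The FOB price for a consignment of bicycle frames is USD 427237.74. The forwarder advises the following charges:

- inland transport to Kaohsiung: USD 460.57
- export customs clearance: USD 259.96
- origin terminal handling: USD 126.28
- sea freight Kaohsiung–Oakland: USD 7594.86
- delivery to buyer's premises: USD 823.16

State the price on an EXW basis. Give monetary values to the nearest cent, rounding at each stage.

Not relevant to the conversion: delivery, freight — on the buyer under both terms; not part of either seller's price.
From FOB to EXW, the seller no longer bears: inland to port, export clearance, origin terminal.
EXW price = 427237.74 − 460.57 − 259.96 − 126.28 = 426390.93

EXW price: USD 426390.93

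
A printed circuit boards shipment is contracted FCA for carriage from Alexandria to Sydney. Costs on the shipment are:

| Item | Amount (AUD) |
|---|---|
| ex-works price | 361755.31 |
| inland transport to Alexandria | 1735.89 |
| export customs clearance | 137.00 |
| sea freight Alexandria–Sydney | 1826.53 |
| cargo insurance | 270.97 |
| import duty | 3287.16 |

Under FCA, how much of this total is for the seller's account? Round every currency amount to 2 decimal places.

Seller's account: AUD 363628.20

FCA: the seller delivers export-cleared goods to the carrier; the buyer bears costs from that point.
Seller's account: goods 361755.31 + inland to port 1735.89 + export clearance 137.00 = 363628.20
Buyer's account: freight 1826.53 + insurance 270.97 + duty 3287.16 = 5384.66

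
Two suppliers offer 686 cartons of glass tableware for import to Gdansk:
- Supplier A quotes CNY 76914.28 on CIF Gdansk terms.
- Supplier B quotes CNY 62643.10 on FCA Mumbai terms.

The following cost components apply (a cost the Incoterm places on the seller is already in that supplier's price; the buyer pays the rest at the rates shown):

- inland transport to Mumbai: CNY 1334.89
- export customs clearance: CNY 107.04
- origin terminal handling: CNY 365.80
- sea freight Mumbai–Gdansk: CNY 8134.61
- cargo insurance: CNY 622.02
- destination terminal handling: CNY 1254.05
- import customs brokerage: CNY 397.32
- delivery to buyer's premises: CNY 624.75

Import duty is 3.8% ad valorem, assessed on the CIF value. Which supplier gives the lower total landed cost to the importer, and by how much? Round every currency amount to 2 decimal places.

Supplier A (CIF):
The CIF price already equals the CIF value: 76914.28
Import duty = 76914.28 × 3.8% = 2922.74
Buyer bears (A): 1254.05 + 397.32 + 624.75 = 2276.12
Landed cost (A) = invoice 76914.28 + 2276.12 + duty 2922.74 = 82113.14
Supplier B (FCA):
CIF value = FCA price + origin terminal + freight + insurance = 62643.10 + 365.80 + 8134.61 + 622.02 = 71765.53
Import duty = 71765.53 × 3.8% = 2727.09
Buyer bears (B): 365.80 + 8134.61 + 622.02 + 1254.05 + 397.32 + 624.75 = 11398.55
Landed cost (B) = invoice 62643.10 + 11398.55 + duty 2727.09 = 76768.74
Difference = |82113.14 − 76768.74| = 5344.40

Supplier B is cheaper by CNY 5344.40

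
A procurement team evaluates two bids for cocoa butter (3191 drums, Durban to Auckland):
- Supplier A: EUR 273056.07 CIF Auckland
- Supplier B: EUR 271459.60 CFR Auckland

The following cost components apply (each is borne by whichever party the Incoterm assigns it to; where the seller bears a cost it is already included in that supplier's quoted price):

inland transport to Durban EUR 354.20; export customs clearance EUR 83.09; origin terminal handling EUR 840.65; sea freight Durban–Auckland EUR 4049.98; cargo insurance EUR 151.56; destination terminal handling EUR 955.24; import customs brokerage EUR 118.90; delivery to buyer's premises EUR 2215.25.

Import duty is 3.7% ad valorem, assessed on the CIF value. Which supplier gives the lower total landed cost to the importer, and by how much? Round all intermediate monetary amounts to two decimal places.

Supplier B is cheaper by EUR 1498.37

Supplier A (CIF):
The CIF price already equals the CIF value: 273056.07
Import duty = 273056.07 × 3.7% = 10103.07
Buyer bears (A): 955.24 + 118.90 + 2215.25 = 3289.39
Landed cost (A) = invoice 273056.07 + 3289.39 + duty 10103.07 = 286448.53
Supplier B (CFR):
CIF value = CFR price + insurance = 271459.60 + 151.56 = 271611.16
Import duty = 271611.16 × 3.7% = 10049.61
Buyer bears (B): 151.56 + 955.24 + 118.90 + 2215.25 = 3440.95
Landed cost (B) = invoice 271459.60 + 3440.95 + duty 10049.61 = 284950.16
Difference = |286448.53 − 284950.16| = 1498.37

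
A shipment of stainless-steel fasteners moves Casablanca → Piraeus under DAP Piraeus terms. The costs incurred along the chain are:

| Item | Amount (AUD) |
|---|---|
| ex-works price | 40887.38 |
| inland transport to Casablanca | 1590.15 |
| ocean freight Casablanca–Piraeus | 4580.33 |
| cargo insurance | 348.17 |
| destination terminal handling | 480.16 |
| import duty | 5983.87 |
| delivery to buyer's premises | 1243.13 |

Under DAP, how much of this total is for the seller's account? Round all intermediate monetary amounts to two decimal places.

Seller's account: AUD 49129.32

DAP: the seller bears all costs to the named destination except import duty and clearance.
Seller's account: goods 40887.38 + inland to port 1590.15 + freight 4580.33 + insurance 348.17 + destination terminal 480.16 + delivery 1243.13 = 49129.32
Buyer's account: duty 5983.87 = 5983.87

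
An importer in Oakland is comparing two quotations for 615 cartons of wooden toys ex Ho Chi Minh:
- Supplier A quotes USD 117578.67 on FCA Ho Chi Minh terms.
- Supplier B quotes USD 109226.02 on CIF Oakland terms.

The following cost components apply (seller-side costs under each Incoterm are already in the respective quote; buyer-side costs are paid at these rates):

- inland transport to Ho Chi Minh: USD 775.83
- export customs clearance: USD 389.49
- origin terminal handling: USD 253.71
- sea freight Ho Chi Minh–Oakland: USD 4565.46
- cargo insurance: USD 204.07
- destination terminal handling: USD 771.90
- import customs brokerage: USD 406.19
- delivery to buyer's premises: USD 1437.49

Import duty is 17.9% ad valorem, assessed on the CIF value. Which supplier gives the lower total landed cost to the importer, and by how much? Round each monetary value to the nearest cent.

Supplier A (FCA):
CIF value = FCA price + origin terminal + freight + insurance = 117578.67 + 253.71 + 4565.46 + 204.07 = 122601.91
Import duty = 122601.91 × 17.9% = 21945.74
Buyer bears (A): 253.71 + 4565.46 + 204.07 + 771.90 + 406.19 + 1437.49 = 7638.82
Landed cost (A) = invoice 117578.67 + 7638.82 + duty 21945.74 = 147163.23
Supplier B (CIF):
The CIF price already equals the CIF value: 109226.02
Import duty = 109226.02 × 17.9% = 19551.46
Buyer bears (B): 771.90 + 406.19 + 1437.49 = 2615.58
Landed cost (B) = invoice 109226.02 + 2615.58 + duty 19551.46 = 131393.06
Difference = |147163.23 − 131393.06| = 15770.17

Supplier B is cheaper by USD 15770.17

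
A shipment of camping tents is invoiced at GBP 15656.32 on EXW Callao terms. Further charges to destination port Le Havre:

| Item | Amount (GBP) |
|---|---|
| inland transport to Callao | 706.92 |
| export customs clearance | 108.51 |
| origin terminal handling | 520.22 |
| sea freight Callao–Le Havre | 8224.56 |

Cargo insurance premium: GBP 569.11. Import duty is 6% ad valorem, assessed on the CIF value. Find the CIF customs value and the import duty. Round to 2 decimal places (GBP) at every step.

CIF = EXW price + pre-shipment costs + freight + insurance
CIF = 15656.32 + 706.92 + 108.51 + 520.22 + 8224.56 + 569.11 = 25785.64
Import duty = 25785.64 × 6% = 1547.14

CIF value: GBP 25785.64; import duty: GBP 1547.14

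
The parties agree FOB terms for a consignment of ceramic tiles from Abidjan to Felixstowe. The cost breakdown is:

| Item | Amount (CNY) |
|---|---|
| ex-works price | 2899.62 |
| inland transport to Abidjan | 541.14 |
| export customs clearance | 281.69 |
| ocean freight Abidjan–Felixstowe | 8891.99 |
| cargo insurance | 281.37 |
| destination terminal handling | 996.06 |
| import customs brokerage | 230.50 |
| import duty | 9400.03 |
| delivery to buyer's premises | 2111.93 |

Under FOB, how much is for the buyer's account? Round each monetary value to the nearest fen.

Buyer's account: CNY 21911.88

FOB: the seller bears costs until goods are on board at the origin port; the buyer bears freight, insurance and all costs thereafter.
Seller's account: goods 2899.62 + inland to port 541.14 + export clearance 281.69 = 3722.45
Buyer's account: freight 8891.99 + insurance 281.37 + destination terminal 996.06 + brokerage 230.50 + duty 9400.03 + delivery 2111.93 = 21911.88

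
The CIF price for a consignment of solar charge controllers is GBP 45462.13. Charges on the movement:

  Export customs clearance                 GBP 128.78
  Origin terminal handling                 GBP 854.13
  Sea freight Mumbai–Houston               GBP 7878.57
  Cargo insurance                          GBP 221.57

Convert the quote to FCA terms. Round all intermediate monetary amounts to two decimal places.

Not relevant to the conversion: export clearance — on the seller under both CIF and FCA; already in the CIF price and stays in the FCA price.
From CIF to FCA, the seller no longer bears: origin terminal, freight, insurance.
FCA price = 45462.13 − 854.13 − 7878.57 − 221.57 = 36507.86

FCA price: GBP 36507.86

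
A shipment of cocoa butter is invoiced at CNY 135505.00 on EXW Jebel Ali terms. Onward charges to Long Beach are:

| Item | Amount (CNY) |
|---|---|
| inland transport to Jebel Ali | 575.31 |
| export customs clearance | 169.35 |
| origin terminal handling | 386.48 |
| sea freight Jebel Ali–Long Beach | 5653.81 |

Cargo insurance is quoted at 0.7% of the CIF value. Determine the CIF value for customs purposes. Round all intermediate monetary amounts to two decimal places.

Let C be the CIF value. C = EXW price + pre-shipment costs + freight + 0.7% × C
C − 0.7% × C = 135505.00 + 575.31 + 169.35 + 386.48 + 5653.81
0.993 × C = 142289.95
C = 142289.95 / 0.993 = 143293.00
Insurance premium = 0.7% × 143293.00 = 1003.05

CIF value: CNY 143293.00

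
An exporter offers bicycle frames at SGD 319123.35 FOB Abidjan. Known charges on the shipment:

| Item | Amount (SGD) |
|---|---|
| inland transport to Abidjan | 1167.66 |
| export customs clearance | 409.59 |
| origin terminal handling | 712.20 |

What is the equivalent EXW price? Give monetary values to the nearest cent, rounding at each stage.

EXW price: SGD 316833.90

From FOB to EXW, the seller no longer bears: inland to port, export clearance, origin terminal.
EXW price = 319123.35 − 1167.66 − 409.59 − 712.20 = 316833.90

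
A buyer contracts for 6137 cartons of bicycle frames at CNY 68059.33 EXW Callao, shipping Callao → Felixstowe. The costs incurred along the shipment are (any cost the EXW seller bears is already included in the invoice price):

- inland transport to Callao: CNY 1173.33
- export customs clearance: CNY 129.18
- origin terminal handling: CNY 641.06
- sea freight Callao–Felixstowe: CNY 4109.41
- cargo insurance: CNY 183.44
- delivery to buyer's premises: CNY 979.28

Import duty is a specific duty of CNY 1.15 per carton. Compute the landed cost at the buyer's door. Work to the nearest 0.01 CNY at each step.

Total landed cost: CNY 82332.58

EXW: the seller makes goods available at their premises; the buyer bears all onward costs.
CIF value = EXW price + inland to port + export clearance + origin terminal + freight + insurance = 68059.33 + 1173.33 + 129.18 + 641.06 + 4109.41 + 183.44 = 74295.75
Import duty = 6137 × 1.15 = 7057.55
Buyer bears: inland to port 1173.33 + export clearance 129.18 + origin terminal 641.06 + freight 4109.41 + insurance 183.44 + delivery 979.28 + duty 7057.55 = 14273.25
Landed cost = invoice 68059.33 + 14273.25 = 82332.58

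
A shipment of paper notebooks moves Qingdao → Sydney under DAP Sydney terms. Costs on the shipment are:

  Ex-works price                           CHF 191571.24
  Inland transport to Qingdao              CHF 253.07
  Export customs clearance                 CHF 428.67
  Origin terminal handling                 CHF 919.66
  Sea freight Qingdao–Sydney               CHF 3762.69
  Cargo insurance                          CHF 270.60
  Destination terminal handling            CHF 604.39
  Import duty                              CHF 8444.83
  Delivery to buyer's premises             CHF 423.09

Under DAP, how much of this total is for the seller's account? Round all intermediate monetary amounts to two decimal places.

DAP: the seller bears all costs to the named destination except import duty and clearance.
Seller's account: goods 191571.24 + inland to port 253.07 + export clearance 428.67 + origin terminal 919.66 + freight 3762.69 + insurance 270.60 + destination terminal 604.39 + delivery 423.09 = 198233.41
Buyer's account: duty 8444.83 = 8444.83

Seller's account: CHF 198233.41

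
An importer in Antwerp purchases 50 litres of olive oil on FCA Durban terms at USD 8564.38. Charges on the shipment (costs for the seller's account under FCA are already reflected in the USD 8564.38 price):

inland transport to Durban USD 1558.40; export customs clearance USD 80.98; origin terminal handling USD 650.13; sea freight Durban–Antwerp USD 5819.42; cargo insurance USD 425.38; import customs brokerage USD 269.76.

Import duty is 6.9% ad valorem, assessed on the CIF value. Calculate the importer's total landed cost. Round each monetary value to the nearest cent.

FCA: the seller delivers export-cleared goods to the carrier; the buyer bears costs from that point.
Already in the invoice (seller's account under FCA): inland to port, export clearance — exclude.
CIF value = FCA price + origin terminal + freight + insurance = 8564.38 + 650.13 + 5819.42 + 425.38 = 15459.31
Import duty = 15459.31 × 6.9% = 1066.69
Buyer bears: origin terminal 650.13 + freight 5819.42 + insurance 425.38 + brokerage 269.76 + duty 1066.69 = 8231.38
Landed cost = invoice 8564.38 + 8231.38 = 16795.76

Total landed cost: USD 16795.76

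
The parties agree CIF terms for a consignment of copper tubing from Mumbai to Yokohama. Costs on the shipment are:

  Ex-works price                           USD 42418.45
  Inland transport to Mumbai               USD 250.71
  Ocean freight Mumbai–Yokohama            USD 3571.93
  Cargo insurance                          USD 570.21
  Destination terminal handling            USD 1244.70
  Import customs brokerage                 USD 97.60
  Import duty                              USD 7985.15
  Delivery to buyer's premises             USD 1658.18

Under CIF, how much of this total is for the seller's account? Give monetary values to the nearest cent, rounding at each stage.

Seller's account: USD 46811.30

CIF: the seller pays costs through ocean freight and marine insurance to the destination port.
Seller's account: goods 42418.45 + inland to port 250.71 + freight 3571.93 + insurance 570.21 = 46811.30
Buyer's account: destination terminal 1244.70 + brokerage 97.60 + duty 7985.15 + delivery 1658.18 = 10985.63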